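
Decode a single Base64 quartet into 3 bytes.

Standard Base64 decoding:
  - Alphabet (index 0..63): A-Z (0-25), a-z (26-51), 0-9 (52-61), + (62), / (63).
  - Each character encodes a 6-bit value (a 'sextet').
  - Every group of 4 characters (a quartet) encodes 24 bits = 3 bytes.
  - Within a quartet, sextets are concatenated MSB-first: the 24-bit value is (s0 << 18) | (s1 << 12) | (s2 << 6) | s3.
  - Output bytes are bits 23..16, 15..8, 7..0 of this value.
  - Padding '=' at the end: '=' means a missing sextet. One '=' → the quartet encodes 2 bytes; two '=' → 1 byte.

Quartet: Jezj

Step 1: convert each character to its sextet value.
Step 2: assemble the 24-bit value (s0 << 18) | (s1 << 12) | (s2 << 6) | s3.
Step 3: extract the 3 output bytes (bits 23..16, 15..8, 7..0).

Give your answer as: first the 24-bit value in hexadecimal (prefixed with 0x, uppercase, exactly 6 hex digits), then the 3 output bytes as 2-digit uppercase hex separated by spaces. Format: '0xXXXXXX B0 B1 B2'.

Answer: 0x25ECE3 25 EC E3

Derivation:
Sextets: J=9, e=30, z=51, j=35
24-bit: (9<<18) | (30<<12) | (51<<6) | 35
      = 0x240000 | 0x01E000 | 0x000CC0 | 0x000023
      = 0x25ECE3
Bytes: (v>>16)&0xFF=25, (v>>8)&0xFF=EC, v&0xFF=E3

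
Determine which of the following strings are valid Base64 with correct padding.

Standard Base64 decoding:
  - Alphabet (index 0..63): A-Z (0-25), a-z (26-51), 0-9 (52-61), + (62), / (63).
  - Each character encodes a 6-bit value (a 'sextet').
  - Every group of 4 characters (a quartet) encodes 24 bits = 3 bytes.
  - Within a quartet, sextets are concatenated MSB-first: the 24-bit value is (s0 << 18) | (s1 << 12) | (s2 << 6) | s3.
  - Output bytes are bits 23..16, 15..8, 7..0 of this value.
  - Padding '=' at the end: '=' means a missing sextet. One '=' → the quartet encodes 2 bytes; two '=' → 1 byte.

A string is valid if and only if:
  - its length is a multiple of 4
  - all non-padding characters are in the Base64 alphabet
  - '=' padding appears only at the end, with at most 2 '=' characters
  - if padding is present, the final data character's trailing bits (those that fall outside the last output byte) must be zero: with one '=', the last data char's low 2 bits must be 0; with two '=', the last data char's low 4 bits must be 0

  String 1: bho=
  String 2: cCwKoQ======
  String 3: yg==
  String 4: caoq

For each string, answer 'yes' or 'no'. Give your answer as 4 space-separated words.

Answer: yes no yes yes

Derivation:
String 1: 'bho=' → valid
String 2: 'cCwKoQ======' → invalid (6 pad chars (max 2))
String 3: 'yg==' → valid
String 4: 'caoq' → valid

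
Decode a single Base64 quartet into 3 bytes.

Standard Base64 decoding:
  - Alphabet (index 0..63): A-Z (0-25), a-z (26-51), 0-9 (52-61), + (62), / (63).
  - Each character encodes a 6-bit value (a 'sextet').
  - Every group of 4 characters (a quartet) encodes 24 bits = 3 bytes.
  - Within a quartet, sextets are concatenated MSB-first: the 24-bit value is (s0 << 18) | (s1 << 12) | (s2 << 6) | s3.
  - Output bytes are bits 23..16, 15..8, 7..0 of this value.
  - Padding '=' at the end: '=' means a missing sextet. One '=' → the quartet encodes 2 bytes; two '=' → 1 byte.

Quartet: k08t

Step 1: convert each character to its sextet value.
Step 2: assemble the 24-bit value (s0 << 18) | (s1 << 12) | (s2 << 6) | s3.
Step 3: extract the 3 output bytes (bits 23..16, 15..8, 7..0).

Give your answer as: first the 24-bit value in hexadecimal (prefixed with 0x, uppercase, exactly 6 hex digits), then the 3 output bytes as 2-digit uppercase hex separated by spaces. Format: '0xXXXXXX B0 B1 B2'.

Sextets: k=36, 0=52, 8=60, t=45
24-bit: (36<<18) | (52<<12) | (60<<6) | 45
      = 0x900000 | 0x034000 | 0x000F00 | 0x00002D
      = 0x934F2D
Bytes: (v>>16)&0xFF=93, (v>>8)&0xFF=4F, v&0xFF=2D

Answer: 0x934F2D 93 4F 2D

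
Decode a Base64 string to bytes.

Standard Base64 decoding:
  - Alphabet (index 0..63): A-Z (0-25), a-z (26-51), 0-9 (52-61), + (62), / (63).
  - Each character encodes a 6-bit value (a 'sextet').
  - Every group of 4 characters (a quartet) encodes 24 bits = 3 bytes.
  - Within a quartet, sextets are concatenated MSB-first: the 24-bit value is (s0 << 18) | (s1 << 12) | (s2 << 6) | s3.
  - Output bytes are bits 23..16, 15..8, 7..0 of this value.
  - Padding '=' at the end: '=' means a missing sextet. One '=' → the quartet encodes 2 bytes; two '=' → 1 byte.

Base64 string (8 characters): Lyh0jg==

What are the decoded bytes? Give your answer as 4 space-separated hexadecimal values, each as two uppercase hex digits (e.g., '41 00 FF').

Answer: 2F 28 74 8E

Derivation:
After char 0 ('L'=11): chars_in_quartet=1 acc=0xB bytes_emitted=0
After char 1 ('y'=50): chars_in_quartet=2 acc=0x2F2 bytes_emitted=0
After char 2 ('h'=33): chars_in_quartet=3 acc=0xBCA1 bytes_emitted=0
After char 3 ('0'=52): chars_in_quartet=4 acc=0x2F2874 -> emit 2F 28 74, reset; bytes_emitted=3
After char 4 ('j'=35): chars_in_quartet=1 acc=0x23 bytes_emitted=3
After char 5 ('g'=32): chars_in_quartet=2 acc=0x8E0 bytes_emitted=3
Padding '==': partial quartet acc=0x8E0 -> emit 8E; bytes_emitted=4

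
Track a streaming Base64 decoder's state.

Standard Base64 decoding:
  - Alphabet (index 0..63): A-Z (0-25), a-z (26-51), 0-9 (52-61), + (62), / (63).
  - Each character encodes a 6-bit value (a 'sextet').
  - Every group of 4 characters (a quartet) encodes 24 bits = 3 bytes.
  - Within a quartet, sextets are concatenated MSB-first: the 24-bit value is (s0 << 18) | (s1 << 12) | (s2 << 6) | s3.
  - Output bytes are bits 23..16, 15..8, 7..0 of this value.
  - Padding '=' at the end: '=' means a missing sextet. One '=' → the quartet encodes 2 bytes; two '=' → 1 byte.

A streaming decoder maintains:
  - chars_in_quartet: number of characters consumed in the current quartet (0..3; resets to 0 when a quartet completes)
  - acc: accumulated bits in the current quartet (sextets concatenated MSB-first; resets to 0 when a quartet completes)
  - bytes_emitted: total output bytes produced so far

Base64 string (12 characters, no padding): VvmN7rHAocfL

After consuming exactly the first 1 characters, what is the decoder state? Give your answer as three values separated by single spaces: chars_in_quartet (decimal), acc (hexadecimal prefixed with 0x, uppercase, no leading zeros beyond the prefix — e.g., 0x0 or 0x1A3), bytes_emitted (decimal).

After char 0 ('V'=21): chars_in_quartet=1 acc=0x15 bytes_emitted=0

Answer: 1 0x15 0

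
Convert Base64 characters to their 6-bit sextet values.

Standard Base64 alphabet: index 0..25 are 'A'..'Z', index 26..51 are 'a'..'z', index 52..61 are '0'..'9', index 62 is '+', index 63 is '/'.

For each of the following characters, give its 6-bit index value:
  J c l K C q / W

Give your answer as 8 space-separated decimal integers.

'J': A..Z range, ord('J') − ord('A') = 9
'c': a..z range, 26 + ord('c') − ord('a') = 28
'l': a..z range, 26 + ord('l') − ord('a') = 37
'K': A..Z range, ord('K') − ord('A') = 10
'C': A..Z range, ord('C') − ord('A') = 2
'q': a..z range, 26 + ord('q') − ord('a') = 42
'/': index 63
'W': A..Z range, ord('W') − ord('A') = 22

Answer: 9 28 37 10 2 42 63 22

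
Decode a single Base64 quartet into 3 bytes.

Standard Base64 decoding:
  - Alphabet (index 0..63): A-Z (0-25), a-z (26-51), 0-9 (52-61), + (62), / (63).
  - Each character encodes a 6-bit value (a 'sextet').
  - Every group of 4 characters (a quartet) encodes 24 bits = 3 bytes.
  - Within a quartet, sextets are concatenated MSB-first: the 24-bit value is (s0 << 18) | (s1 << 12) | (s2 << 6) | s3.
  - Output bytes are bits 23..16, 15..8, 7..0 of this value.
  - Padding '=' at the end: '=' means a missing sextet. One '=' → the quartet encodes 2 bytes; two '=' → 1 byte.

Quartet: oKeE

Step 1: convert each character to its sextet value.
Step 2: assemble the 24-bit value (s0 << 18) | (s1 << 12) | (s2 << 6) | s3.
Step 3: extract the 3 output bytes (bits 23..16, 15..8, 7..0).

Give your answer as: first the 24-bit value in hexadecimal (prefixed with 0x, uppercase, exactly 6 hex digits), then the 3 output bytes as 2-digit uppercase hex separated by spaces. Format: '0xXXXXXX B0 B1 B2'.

Sextets: o=40, K=10, e=30, E=4
24-bit: (40<<18) | (10<<12) | (30<<6) | 4
      = 0xA00000 | 0x00A000 | 0x000780 | 0x000004
      = 0xA0A784
Bytes: (v>>16)&0xFF=A0, (v>>8)&0xFF=A7, v&0xFF=84

Answer: 0xA0A784 A0 A7 84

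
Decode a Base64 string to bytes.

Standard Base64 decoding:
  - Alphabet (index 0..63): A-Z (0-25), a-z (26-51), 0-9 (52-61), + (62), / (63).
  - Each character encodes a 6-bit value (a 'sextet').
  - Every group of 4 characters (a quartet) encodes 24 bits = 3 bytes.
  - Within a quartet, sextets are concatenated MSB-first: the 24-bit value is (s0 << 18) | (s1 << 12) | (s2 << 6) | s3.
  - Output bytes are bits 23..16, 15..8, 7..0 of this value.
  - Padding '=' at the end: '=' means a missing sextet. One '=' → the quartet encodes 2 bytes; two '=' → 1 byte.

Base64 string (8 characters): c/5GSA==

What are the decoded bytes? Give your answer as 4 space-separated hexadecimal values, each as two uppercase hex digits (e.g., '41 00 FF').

Answer: 73 FE 46 48

Derivation:
After char 0 ('c'=28): chars_in_quartet=1 acc=0x1C bytes_emitted=0
After char 1 ('/'=63): chars_in_quartet=2 acc=0x73F bytes_emitted=0
After char 2 ('5'=57): chars_in_quartet=3 acc=0x1CFF9 bytes_emitted=0
After char 3 ('G'=6): chars_in_quartet=4 acc=0x73FE46 -> emit 73 FE 46, reset; bytes_emitted=3
After char 4 ('S'=18): chars_in_quartet=1 acc=0x12 bytes_emitted=3
After char 5 ('A'=0): chars_in_quartet=2 acc=0x480 bytes_emitted=3
Padding '==': partial quartet acc=0x480 -> emit 48; bytes_emitted=4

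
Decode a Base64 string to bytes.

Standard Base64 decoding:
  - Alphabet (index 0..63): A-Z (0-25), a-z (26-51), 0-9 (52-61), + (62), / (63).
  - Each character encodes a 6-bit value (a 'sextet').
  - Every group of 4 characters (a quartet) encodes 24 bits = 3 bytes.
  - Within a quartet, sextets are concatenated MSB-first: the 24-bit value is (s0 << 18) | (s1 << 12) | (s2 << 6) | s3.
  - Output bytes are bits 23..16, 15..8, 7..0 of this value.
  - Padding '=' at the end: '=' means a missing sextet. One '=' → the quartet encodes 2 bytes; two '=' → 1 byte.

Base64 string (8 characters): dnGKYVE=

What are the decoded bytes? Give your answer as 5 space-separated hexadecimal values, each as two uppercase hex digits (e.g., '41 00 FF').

Answer: 76 71 8A 61 51

Derivation:
After char 0 ('d'=29): chars_in_quartet=1 acc=0x1D bytes_emitted=0
After char 1 ('n'=39): chars_in_quartet=2 acc=0x767 bytes_emitted=0
After char 2 ('G'=6): chars_in_quartet=3 acc=0x1D9C6 bytes_emitted=0
After char 3 ('K'=10): chars_in_quartet=4 acc=0x76718A -> emit 76 71 8A, reset; bytes_emitted=3
After char 4 ('Y'=24): chars_in_quartet=1 acc=0x18 bytes_emitted=3
After char 5 ('V'=21): chars_in_quartet=2 acc=0x615 bytes_emitted=3
After char 6 ('E'=4): chars_in_quartet=3 acc=0x18544 bytes_emitted=3
Padding '=': partial quartet acc=0x18544 -> emit 61 51; bytes_emitted=5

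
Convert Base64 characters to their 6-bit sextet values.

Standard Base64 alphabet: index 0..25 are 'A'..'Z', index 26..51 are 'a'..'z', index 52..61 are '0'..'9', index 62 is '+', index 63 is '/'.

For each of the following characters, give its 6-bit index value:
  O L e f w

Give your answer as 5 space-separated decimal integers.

Answer: 14 11 30 31 48

Derivation:
'O': A..Z range, ord('O') − ord('A') = 14
'L': A..Z range, ord('L') − ord('A') = 11
'e': a..z range, 26 + ord('e') − ord('a') = 30
'f': a..z range, 26 + ord('f') − ord('a') = 31
'w': a..z range, 26 + ord('w') − ord('a') = 48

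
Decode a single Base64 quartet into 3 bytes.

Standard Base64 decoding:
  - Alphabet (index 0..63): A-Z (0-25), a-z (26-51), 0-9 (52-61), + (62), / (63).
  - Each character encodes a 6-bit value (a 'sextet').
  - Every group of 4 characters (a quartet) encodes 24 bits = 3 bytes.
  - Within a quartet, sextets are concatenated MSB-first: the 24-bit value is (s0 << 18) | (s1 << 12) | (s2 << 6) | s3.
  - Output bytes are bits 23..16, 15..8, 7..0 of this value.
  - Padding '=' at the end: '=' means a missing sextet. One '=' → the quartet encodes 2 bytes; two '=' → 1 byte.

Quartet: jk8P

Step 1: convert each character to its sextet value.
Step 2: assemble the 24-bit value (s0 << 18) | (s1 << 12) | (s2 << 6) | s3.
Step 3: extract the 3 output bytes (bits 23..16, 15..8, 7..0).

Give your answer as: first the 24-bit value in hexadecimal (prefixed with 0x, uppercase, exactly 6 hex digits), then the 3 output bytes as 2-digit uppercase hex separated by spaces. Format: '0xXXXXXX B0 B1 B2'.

Sextets: j=35, k=36, 8=60, P=15
24-bit: (35<<18) | (36<<12) | (60<<6) | 15
      = 0x8C0000 | 0x024000 | 0x000F00 | 0x00000F
      = 0x8E4F0F
Bytes: (v>>16)&0xFF=8E, (v>>8)&0xFF=4F, v&0xFF=0F

Answer: 0x8E4F0F 8E 4F 0F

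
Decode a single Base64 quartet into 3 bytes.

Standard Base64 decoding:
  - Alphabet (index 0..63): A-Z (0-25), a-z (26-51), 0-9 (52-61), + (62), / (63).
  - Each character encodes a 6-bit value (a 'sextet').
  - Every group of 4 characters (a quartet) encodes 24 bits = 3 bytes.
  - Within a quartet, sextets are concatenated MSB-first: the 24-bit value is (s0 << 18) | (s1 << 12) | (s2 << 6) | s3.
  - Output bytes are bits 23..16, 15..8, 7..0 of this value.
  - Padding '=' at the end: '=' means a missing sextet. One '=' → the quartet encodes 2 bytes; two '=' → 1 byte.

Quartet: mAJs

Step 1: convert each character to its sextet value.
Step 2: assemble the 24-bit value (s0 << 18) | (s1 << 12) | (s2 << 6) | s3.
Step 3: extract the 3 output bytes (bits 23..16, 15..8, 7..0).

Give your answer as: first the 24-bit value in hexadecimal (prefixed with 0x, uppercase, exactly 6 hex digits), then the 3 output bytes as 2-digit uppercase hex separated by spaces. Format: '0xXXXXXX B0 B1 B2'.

Answer: 0x98026C 98 02 6C

Derivation:
Sextets: m=38, A=0, J=9, s=44
24-bit: (38<<18) | (0<<12) | (9<<6) | 44
      = 0x980000 | 0x000000 | 0x000240 | 0x00002C
      = 0x98026C
Bytes: (v>>16)&0xFF=98, (v>>8)&0xFF=02, v&0xFF=6C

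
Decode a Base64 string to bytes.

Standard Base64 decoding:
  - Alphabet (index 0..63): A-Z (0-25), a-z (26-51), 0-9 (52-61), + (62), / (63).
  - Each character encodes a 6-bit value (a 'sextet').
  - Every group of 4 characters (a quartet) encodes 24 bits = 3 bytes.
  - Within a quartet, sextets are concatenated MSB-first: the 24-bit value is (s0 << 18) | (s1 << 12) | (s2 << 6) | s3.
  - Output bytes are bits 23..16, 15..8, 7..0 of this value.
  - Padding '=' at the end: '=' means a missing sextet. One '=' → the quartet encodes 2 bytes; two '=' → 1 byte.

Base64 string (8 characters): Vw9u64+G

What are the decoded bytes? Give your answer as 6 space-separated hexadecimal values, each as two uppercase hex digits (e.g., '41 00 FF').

After char 0 ('V'=21): chars_in_quartet=1 acc=0x15 bytes_emitted=0
After char 1 ('w'=48): chars_in_quartet=2 acc=0x570 bytes_emitted=0
After char 2 ('9'=61): chars_in_quartet=3 acc=0x15C3D bytes_emitted=0
After char 3 ('u'=46): chars_in_quartet=4 acc=0x570F6E -> emit 57 0F 6E, reset; bytes_emitted=3
After char 4 ('6'=58): chars_in_quartet=1 acc=0x3A bytes_emitted=3
After char 5 ('4'=56): chars_in_quartet=2 acc=0xEB8 bytes_emitted=3
After char 6 ('+'=62): chars_in_quartet=3 acc=0x3AE3E bytes_emitted=3
After char 7 ('G'=6): chars_in_quartet=4 acc=0xEB8F86 -> emit EB 8F 86, reset; bytes_emitted=6

Answer: 57 0F 6E EB 8F 86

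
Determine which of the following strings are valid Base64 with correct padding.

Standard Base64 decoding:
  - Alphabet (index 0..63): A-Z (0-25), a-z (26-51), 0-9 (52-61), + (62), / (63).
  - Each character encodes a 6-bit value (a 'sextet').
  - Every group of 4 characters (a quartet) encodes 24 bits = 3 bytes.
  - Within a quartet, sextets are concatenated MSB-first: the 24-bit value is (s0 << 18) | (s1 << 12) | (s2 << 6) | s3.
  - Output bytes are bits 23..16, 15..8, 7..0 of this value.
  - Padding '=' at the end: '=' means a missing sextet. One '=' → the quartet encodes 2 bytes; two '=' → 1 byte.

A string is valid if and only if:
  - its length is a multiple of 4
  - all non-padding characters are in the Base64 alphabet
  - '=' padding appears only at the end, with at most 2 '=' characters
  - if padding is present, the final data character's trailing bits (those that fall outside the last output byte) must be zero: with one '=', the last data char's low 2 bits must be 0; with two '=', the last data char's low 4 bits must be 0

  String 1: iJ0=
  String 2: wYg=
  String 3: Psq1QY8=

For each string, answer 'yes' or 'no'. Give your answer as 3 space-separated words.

Answer: yes yes yes

Derivation:
String 1: 'iJ0=' → valid
String 2: 'wYg=' → valid
String 3: 'Psq1QY8=' → valid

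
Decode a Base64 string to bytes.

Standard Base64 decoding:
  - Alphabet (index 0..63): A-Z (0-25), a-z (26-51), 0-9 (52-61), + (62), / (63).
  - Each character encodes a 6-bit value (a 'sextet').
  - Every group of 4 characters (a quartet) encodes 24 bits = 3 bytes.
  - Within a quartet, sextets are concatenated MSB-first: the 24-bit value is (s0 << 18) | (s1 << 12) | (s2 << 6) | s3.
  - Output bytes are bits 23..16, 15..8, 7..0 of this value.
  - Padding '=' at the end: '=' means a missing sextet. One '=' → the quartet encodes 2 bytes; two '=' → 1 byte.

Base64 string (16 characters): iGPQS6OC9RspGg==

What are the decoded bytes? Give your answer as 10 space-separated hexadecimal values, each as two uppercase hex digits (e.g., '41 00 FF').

Answer: 88 63 D0 4B A3 82 F5 1B 29 1A

Derivation:
After char 0 ('i'=34): chars_in_quartet=1 acc=0x22 bytes_emitted=0
After char 1 ('G'=6): chars_in_quartet=2 acc=0x886 bytes_emitted=0
After char 2 ('P'=15): chars_in_quartet=3 acc=0x2218F bytes_emitted=0
After char 3 ('Q'=16): chars_in_quartet=4 acc=0x8863D0 -> emit 88 63 D0, reset; bytes_emitted=3
After char 4 ('S'=18): chars_in_quartet=1 acc=0x12 bytes_emitted=3
After char 5 ('6'=58): chars_in_quartet=2 acc=0x4BA bytes_emitted=3
After char 6 ('O'=14): chars_in_quartet=3 acc=0x12E8E bytes_emitted=3
After char 7 ('C'=2): chars_in_quartet=4 acc=0x4BA382 -> emit 4B A3 82, reset; bytes_emitted=6
After char 8 ('9'=61): chars_in_quartet=1 acc=0x3D bytes_emitted=6
After char 9 ('R'=17): chars_in_quartet=2 acc=0xF51 bytes_emitted=6
After char 10 ('s'=44): chars_in_quartet=3 acc=0x3D46C bytes_emitted=6
After char 11 ('p'=41): chars_in_quartet=4 acc=0xF51B29 -> emit F5 1B 29, reset; bytes_emitted=9
After char 12 ('G'=6): chars_in_quartet=1 acc=0x6 bytes_emitted=9
After char 13 ('g'=32): chars_in_quartet=2 acc=0x1A0 bytes_emitted=9
Padding '==': partial quartet acc=0x1A0 -> emit 1A; bytes_emitted=10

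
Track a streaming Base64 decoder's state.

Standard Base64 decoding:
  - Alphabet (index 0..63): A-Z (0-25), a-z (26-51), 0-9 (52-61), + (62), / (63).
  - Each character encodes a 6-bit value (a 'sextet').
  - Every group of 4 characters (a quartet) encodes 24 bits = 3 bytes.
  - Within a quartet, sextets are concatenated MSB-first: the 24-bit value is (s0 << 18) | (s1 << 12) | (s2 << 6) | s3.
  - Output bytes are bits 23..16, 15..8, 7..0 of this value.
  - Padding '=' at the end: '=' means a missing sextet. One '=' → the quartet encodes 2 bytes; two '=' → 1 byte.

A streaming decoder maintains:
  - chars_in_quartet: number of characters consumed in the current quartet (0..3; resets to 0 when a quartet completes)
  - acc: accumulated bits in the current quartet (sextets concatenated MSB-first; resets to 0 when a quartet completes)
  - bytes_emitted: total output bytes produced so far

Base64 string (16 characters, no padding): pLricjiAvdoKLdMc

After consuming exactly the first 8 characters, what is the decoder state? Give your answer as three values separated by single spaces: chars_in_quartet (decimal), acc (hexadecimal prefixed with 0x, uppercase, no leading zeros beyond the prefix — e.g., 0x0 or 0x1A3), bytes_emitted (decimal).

After char 0 ('p'=41): chars_in_quartet=1 acc=0x29 bytes_emitted=0
After char 1 ('L'=11): chars_in_quartet=2 acc=0xA4B bytes_emitted=0
After char 2 ('r'=43): chars_in_quartet=3 acc=0x292EB bytes_emitted=0
After char 3 ('i'=34): chars_in_quartet=4 acc=0xA4BAE2 -> emit A4 BA E2, reset; bytes_emitted=3
After char 4 ('c'=28): chars_in_quartet=1 acc=0x1C bytes_emitted=3
After char 5 ('j'=35): chars_in_quartet=2 acc=0x723 bytes_emitted=3
After char 6 ('i'=34): chars_in_quartet=3 acc=0x1C8E2 bytes_emitted=3
After char 7 ('A'=0): chars_in_quartet=4 acc=0x723880 -> emit 72 38 80, reset; bytes_emitted=6

Answer: 0 0x0 6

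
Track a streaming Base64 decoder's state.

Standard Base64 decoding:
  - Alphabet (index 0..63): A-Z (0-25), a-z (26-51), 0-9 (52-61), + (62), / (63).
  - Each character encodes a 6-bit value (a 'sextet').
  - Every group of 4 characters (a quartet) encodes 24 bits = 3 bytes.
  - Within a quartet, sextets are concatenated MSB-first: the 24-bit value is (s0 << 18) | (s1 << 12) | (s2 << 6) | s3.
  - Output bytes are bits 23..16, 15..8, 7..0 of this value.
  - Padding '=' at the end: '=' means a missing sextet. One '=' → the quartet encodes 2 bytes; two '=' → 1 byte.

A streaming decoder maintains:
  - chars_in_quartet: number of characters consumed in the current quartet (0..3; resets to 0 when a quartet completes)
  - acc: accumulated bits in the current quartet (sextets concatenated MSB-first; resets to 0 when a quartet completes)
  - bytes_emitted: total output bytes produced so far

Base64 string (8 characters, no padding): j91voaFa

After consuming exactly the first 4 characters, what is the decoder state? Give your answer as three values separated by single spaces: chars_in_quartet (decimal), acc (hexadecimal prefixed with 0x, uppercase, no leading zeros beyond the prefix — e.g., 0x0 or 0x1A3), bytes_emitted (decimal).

After char 0 ('j'=35): chars_in_quartet=1 acc=0x23 bytes_emitted=0
After char 1 ('9'=61): chars_in_quartet=2 acc=0x8FD bytes_emitted=0
After char 2 ('1'=53): chars_in_quartet=3 acc=0x23F75 bytes_emitted=0
After char 3 ('v'=47): chars_in_quartet=4 acc=0x8FDD6F -> emit 8F DD 6F, reset; bytes_emitted=3

Answer: 0 0x0 3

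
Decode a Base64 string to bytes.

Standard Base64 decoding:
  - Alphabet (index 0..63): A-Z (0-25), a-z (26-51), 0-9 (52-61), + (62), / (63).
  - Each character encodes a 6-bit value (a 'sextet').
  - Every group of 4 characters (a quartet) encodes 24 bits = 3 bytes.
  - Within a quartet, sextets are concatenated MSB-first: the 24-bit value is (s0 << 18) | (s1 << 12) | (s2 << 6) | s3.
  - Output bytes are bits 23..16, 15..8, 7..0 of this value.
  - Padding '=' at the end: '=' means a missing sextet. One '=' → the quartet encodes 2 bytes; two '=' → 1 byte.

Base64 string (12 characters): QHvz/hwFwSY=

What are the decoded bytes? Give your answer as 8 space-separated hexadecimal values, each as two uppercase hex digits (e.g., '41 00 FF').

After char 0 ('Q'=16): chars_in_quartet=1 acc=0x10 bytes_emitted=0
After char 1 ('H'=7): chars_in_quartet=2 acc=0x407 bytes_emitted=0
After char 2 ('v'=47): chars_in_quartet=3 acc=0x101EF bytes_emitted=0
After char 3 ('z'=51): chars_in_quartet=4 acc=0x407BF3 -> emit 40 7B F3, reset; bytes_emitted=3
After char 4 ('/'=63): chars_in_quartet=1 acc=0x3F bytes_emitted=3
After char 5 ('h'=33): chars_in_quartet=2 acc=0xFE1 bytes_emitted=3
After char 6 ('w'=48): chars_in_quartet=3 acc=0x3F870 bytes_emitted=3
After char 7 ('F'=5): chars_in_quartet=4 acc=0xFE1C05 -> emit FE 1C 05, reset; bytes_emitted=6
After char 8 ('w'=48): chars_in_quartet=1 acc=0x30 bytes_emitted=6
After char 9 ('S'=18): chars_in_quartet=2 acc=0xC12 bytes_emitted=6
After char 10 ('Y'=24): chars_in_quartet=3 acc=0x30498 bytes_emitted=6
Padding '=': partial quartet acc=0x30498 -> emit C1 26; bytes_emitted=8

Answer: 40 7B F3 FE 1C 05 C1 26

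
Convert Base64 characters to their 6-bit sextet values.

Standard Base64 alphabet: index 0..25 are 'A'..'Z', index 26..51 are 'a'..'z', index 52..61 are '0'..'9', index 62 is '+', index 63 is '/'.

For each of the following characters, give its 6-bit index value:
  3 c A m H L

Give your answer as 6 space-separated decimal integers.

'3': 0..9 range, 52 + ord('3') − ord('0') = 55
'c': a..z range, 26 + ord('c') − ord('a') = 28
'A': A..Z range, ord('A') − ord('A') = 0
'm': a..z range, 26 + ord('m') − ord('a') = 38
'H': A..Z range, ord('H') − ord('A') = 7
'L': A..Z range, ord('L') − ord('A') = 11

Answer: 55 28 0 38 7 11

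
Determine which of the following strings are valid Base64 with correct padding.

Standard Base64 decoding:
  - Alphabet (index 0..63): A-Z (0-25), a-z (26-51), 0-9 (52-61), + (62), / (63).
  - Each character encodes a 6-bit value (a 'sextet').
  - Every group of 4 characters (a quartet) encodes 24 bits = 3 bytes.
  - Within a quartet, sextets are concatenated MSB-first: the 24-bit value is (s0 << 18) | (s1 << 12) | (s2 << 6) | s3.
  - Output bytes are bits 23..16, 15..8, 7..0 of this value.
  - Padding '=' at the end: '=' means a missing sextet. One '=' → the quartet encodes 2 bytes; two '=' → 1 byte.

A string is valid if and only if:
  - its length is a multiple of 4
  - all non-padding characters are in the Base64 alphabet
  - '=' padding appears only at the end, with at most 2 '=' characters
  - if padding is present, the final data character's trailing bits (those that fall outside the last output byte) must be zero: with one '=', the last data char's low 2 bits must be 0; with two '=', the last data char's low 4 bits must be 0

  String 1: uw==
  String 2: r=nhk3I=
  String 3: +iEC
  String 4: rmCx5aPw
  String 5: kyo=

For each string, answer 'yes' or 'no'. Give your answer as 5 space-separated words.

String 1: 'uw==' → valid
String 2: 'r=nhk3I=' → invalid (bad char(s): ['=']; '=' in middle)
String 3: '+iEC' → valid
String 4: 'rmCx5aPw' → valid
String 5: 'kyo=' → valid

Answer: yes no yes yes yes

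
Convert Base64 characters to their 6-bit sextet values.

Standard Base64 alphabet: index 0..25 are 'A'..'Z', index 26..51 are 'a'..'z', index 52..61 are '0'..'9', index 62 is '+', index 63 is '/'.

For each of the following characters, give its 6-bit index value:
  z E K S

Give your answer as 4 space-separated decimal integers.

Answer: 51 4 10 18

Derivation:
'z': a..z range, 26 + ord('z') − ord('a') = 51
'E': A..Z range, ord('E') − ord('A') = 4
'K': A..Z range, ord('K') − ord('A') = 10
'S': A..Z range, ord('S') − ord('A') = 18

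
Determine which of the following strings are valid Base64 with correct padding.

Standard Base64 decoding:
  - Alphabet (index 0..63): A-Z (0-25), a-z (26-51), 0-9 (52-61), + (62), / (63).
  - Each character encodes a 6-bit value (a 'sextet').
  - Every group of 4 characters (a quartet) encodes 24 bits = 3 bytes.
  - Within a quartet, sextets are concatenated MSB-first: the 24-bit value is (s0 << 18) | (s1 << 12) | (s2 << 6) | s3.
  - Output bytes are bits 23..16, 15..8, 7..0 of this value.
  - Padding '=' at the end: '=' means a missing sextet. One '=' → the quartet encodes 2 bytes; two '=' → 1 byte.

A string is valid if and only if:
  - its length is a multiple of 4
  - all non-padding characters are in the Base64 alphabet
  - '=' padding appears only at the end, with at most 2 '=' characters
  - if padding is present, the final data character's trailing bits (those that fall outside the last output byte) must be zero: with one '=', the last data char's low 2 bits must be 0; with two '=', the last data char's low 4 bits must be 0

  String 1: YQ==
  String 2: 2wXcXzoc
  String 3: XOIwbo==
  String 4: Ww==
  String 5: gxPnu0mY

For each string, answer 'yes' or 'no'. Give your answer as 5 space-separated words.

String 1: 'YQ==' → valid
String 2: '2wXcXzoc' → valid
String 3: 'XOIwbo==' → invalid (bad trailing bits)
String 4: 'Ww==' → valid
String 5: 'gxPnu0mY' → valid

Answer: yes yes no yes yes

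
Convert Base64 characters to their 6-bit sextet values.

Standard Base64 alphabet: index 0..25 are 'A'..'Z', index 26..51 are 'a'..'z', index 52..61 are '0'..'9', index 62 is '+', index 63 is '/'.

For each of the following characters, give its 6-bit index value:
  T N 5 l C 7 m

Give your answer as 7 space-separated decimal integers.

Answer: 19 13 57 37 2 59 38

Derivation:
'T': A..Z range, ord('T') − ord('A') = 19
'N': A..Z range, ord('N') − ord('A') = 13
'5': 0..9 range, 52 + ord('5') − ord('0') = 57
'l': a..z range, 26 + ord('l') − ord('a') = 37
'C': A..Z range, ord('C') − ord('A') = 2
'7': 0..9 range, 52 + ord('7') − ord('0') = 59
'm': a..z range, 26 + ord('m') − ord('a') = 38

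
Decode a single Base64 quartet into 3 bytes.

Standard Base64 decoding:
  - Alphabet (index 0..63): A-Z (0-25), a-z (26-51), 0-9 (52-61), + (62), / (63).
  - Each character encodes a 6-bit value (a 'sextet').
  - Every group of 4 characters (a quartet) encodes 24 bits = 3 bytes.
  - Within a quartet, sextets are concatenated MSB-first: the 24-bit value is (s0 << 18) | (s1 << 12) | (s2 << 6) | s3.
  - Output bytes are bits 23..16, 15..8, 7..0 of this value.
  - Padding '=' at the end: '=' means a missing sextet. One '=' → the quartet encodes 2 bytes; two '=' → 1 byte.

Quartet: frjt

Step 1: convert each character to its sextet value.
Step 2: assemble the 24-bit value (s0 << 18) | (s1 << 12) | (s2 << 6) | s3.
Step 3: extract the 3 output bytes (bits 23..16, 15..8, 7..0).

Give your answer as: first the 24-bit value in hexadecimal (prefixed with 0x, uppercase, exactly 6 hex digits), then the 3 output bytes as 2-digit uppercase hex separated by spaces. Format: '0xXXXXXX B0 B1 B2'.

Answer: 0x7EB8ED 7E B8 ED

Derivation:
Sextets: f=31, r=43, j=35, t=45
24-bit: (31<<18) | (43<<12) | (35<<6) | 45
      = 0x7C0000 | 0x02B000 | 0x0008C0 | 0x00002D
      = 0x7EB8ED
Bytes: (v>>16)&0xFF=7E, (v>>8)&0xFF=B8, v&0xFF=ED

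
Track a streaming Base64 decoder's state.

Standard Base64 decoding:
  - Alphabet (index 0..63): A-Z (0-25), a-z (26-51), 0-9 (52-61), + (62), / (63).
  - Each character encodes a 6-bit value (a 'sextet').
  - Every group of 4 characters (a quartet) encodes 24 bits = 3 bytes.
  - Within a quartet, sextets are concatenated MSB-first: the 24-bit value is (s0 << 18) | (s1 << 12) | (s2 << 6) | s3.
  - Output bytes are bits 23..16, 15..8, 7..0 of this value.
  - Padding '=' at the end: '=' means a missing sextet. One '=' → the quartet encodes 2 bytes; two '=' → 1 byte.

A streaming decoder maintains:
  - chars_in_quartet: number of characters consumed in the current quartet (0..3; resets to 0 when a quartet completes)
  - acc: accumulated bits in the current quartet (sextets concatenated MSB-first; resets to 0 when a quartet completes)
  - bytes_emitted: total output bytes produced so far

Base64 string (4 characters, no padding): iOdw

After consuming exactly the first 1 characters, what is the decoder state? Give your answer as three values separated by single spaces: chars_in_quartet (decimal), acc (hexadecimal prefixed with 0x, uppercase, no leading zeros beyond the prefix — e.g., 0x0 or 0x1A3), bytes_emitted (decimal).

Answer: 1 0x22 0

Derivation:
After char 0 ('i'=34): chars_in_quartet=1 acc=0x22 bytes_emitted=0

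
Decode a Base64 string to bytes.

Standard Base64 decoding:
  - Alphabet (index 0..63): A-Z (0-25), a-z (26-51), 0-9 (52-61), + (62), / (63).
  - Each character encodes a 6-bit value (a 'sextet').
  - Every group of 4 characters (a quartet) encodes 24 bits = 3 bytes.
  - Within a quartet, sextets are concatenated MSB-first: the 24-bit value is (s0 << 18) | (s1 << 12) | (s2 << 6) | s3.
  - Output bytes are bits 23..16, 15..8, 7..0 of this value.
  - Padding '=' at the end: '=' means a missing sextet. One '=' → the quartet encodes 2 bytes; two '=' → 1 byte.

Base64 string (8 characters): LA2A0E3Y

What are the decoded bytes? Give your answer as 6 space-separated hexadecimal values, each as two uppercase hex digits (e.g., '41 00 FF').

Answer: 2C 0D 80 D0 4D D8

Derivation:
After char 0 ('L'=11): chars_in_quartet=1 acc=0xB bytes_emitted=0
After char 1 ('A'=0): chars_in_quartet=2 acc=0x2C0 bytes_emitted=0
After char 2 ('2'=54): chars_in_quartet=3 acc=0xB036 bytes_emitted=0
After char 3 ('A'=0): chars_in_quartet=4 acc=0x2C0D80 -> emit 2C 0D 80, reset; bytes_emitted=3
After char 4 ('0'=52): chars_in_quartet=1 acc=0x34 bytes_emitted=3
After char 5 ('E'=4): chars_in_quartet=2 acc=0xD04 bytes_emitted=3
After char 6 ('3'=55): chars_in_quartet=3 acc=0x34137 bytes_emitted=3
After char 7 ('Y'=24): chars_in_quartet=4 acc=0xD04DD8 -> emit D0 4D D8, reset; bytes_emitted=6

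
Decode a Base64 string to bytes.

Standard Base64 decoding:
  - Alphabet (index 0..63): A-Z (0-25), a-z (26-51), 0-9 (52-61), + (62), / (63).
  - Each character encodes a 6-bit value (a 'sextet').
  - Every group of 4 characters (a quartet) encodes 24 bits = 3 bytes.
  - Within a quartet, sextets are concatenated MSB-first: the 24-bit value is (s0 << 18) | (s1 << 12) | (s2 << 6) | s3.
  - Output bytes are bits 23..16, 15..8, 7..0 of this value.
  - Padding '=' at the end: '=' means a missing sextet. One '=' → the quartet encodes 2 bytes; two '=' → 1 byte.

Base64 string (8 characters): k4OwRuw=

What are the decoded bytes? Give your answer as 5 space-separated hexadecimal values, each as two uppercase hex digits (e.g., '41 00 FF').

After char 0 ('k'=36): chars_in_quartet=1 acc=0x24 bytes_emitted=0
After char 1 ('4'=56): chars_in_quartet=2 acc=0x938 bytes_emitted=0
After char 2 ('O'=14): chars_in_quartet=3 acc=0x24E0E bytes_emitted=0
After char 3 ('w'=48): chars_in_quartet=4 acc=0x9383B0 -> emit 93 83 B0, reset; bytes_emitted=3
After char 4 ('R'=17): chars_in_quartet=1 acc=0x11 bytes_emitted=3
After char 5 ('u'=46): chars_in_quartet=2 acc=0x46E bytes_emitted=3
After char 6 ('w'=48): chars_in_quartet=3 acc=0x11BB0 bytes_emitted=3
Padding '=': partial quartet acc=0x11BB0 -> emit 46 EC; bytes_emitted=5

Answer: 93 83 B0 46 EC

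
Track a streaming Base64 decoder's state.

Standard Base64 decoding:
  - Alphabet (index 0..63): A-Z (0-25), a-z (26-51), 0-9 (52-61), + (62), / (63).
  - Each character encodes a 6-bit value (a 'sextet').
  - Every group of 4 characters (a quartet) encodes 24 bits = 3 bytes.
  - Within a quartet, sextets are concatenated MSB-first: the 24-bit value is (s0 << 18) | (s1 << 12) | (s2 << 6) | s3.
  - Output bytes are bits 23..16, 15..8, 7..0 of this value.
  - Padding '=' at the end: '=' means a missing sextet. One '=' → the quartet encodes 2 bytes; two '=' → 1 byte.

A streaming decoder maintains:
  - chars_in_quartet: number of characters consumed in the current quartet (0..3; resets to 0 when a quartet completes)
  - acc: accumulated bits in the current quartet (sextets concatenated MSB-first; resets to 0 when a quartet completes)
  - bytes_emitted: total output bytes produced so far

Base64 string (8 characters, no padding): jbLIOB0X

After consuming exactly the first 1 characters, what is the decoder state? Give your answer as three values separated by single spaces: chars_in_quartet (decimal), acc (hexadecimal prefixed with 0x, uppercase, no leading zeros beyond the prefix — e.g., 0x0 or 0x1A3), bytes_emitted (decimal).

Answer: 1 0x23 0

Derivation:
After char 0 ('j'=35): chars_in_quartet=1 acc=0x23 bytes_emitted=0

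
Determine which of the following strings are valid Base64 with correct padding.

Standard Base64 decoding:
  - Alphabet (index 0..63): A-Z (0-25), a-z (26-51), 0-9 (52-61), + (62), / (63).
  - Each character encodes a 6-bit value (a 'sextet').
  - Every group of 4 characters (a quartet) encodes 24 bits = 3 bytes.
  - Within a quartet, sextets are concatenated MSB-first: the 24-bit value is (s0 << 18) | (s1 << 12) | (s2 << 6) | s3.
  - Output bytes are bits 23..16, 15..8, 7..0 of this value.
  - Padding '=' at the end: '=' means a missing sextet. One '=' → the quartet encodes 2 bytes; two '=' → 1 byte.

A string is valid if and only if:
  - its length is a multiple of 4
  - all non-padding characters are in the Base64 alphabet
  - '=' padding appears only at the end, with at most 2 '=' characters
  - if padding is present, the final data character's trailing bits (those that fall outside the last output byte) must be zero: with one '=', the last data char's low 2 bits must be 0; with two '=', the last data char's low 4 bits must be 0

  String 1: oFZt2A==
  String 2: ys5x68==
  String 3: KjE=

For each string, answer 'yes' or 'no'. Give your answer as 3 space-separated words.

Answer: yes no yes

Derivation:
String 1: 'oFZt2A==' → valid
String 2: 'ys5x68==' → invalid (bad trailing bits)
String 3: 'KjE=' → valid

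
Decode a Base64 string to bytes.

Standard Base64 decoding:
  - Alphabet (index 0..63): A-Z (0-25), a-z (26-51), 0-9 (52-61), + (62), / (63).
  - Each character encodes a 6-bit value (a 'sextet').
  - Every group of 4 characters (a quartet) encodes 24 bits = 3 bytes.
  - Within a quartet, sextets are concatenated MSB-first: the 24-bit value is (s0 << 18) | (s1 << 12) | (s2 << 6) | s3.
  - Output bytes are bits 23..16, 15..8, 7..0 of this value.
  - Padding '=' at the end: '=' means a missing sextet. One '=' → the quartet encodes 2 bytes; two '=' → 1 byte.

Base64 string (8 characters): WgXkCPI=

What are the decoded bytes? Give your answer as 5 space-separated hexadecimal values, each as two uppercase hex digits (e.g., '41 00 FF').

Answer: 5A 05 E4 08 F2

Derivation:
After char 0 ('W'=22): chars_in_quartet=1 acc=0x16 bytes_emitted=0
After char 1 ('g'=32): chars_in_quartet=2 acc=0x5A0 bytes_emitted=0
After char 2 ('X'=23): chars_in_quartet=3 acc=0x16817 bytes_emitted=0
After char 3 ('k'=36): chars_in_quartet=4 acc=0x5A05E4 -> emit 5A 05 E4, reset; bytes_emitted=3
After char 4 ('C'=2): chars_in_quartet=1 acc=0x2 bytes_emitted=3
After char 5 ('P'=15): chars_in_quartet=2 acc=0x8F bytes_emitted=3
After char 6 ('I'=8): chars_in_quartet=3 acc=0x23C8 bytes_emitted=3
Padding '=': partial quartet acc=0x23C8 -> emit 08 F2; bytes_emitted=5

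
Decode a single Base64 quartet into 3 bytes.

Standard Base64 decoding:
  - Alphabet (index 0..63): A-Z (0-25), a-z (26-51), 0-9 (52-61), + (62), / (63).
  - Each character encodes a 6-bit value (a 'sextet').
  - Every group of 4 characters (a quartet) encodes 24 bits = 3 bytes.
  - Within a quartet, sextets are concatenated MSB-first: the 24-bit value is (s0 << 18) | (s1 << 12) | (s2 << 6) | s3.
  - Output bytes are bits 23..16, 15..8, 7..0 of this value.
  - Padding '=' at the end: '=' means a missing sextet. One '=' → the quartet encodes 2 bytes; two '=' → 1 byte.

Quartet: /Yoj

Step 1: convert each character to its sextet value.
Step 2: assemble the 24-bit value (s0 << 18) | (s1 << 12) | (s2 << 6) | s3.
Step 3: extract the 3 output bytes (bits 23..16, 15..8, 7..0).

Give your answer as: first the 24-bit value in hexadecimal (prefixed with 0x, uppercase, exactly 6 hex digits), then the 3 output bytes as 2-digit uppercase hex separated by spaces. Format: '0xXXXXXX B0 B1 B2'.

Sextets: /=63, Y=24, o=40, j=35
24-bit: (63<<18) | (24<<12) | (40<<6) | 35
      = 0xFC0000 | 0x018000 | 0x000A00 | 0x000023
      = 0xFD8A23
Bytes: (v>>16)&0xFF=FD, (v>>8)&0xFF=8A, v&0xFF=23

Answer: 0xFD8A23 FD 8A 23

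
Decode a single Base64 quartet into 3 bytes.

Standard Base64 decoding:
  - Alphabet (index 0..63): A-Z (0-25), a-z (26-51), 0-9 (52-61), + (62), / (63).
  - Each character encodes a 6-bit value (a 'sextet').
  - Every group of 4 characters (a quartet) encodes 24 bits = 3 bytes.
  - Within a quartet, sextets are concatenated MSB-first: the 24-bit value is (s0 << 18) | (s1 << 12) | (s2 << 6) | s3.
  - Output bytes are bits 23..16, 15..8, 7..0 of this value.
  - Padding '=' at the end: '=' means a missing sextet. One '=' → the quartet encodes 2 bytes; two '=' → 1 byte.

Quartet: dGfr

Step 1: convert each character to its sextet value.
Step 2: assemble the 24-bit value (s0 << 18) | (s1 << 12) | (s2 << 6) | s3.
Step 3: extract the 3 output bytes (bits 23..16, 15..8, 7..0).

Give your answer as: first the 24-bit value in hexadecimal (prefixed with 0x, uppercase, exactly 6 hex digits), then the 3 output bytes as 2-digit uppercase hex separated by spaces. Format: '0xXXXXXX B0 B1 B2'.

Answer: 0x7467EB 74 67 EB

Derivation:
Sextets: d=29, G=6, f=31, r=43
24-bit: (29<<18) | (6<<12) | (31<<6) | 43
      = 0x740000 | 0x006000 | 0x0007C0 | 0x00002B
      = 0x7467EB
Bytes: (v>>16)&0xFF=74, (v>>8)&0xFF=67, v&0xFF=EB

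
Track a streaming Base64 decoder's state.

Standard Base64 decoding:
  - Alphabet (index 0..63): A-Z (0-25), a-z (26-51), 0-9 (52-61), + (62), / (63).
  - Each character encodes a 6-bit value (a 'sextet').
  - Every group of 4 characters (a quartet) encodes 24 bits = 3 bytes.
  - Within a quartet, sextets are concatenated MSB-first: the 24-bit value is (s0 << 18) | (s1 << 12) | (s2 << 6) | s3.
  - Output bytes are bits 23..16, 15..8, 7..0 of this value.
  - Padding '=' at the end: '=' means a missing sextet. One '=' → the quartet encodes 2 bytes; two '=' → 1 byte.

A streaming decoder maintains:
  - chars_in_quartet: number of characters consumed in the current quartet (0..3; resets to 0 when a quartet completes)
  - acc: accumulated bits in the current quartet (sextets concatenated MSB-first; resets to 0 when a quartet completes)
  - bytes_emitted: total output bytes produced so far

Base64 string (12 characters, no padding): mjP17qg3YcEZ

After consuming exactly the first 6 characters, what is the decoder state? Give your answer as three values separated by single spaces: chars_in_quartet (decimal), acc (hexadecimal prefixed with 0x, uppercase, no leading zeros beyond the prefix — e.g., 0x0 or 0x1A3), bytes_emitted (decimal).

Answer: 2 0xEEA 3

Derivation:
After char 0 ('m'=38): chars_in_quartet=1 acc=0x26 bytes_emitted=0
After char 1 ('j'=35): chars_in_quartet=2 acc=0x9A3 bytes_emitted=0
After char 2 ('P'=15): chars_in_quartet=3 acc=0x268CF bytes_emitted=0
After char 3 ('1'=53): chars_in_quartet=4 acc=0x9A33F5 -> emit 9A 33 F5, reset; bytes_emitted=3
After char 4 ('7'=59): chars_in_quartet=1 acc=0x3B bytes_emitted=3
After char 5 ('q'=42): chars_in_quartet=2 acc=0xEEA bytes_emitted=3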